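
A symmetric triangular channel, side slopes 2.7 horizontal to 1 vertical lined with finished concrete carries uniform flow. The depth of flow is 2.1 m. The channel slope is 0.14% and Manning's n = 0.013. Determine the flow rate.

Q = 33.9 m³/s

For a triangular section with side slope z = 2.7: A = zy² = 2.7×2.1² = 11.91 m²; P = 2y√(1+z²) = 2×2.1×2.879 = 12.09 m.
Hydraulic radius R = A/P = 11.91/12.09 = 0.9846 m.
Manning's equation: Q = (1/n) A R^(2/3) S^(1/2) = (1/0.013) × 11.91 × 0.9846^(2/3) × 0.0014^(1/2) = 33.9 m³/s.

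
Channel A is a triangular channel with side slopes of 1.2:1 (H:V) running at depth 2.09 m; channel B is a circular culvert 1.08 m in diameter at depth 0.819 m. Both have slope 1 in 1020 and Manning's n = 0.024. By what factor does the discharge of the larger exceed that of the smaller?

Channel A: For a triangular section with side slope z = 1.2: A = zy² = 1.2×2.09² = 5.242 m²; P = 2y√(1+z²) = 2×2.09×1.562 = 6.529 m. Hydraulic radius R = A/P = 5.242/6.529 = 0.8028 m. Q_A = (1/0.024)·5.242·0.8028^(2/3)·√0.0009804 = 5.907 m³/s.
Channel B: For a circular section of diameter D = 1.08 m at depth y = 0.819 m, the central angle is θ = 2 arccos(1 − 2y/D) = 4.227 rad. Then A = (D²/8)(θ − sin θ) = 0.7454 m² and P = Dθ/2 = 2.283 m. Hydraulic radius R = A/P = 0.7454/2.283 = 0.3265 m. Q_B = (1/0.024)·0.7454·0.3265^(2/3)·√0.0009804 = 0.4611 m³/s.
The larger discharge is 5.907 m³/s and the smaller is 0.4611 m³/s; the ratio is 12.8.

12.8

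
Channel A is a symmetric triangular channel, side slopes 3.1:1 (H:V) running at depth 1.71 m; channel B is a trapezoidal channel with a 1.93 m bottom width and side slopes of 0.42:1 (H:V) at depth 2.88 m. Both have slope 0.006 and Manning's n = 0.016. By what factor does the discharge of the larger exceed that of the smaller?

Channel A: For a triangular section with side slope z = 3.1: A = zy² = 3.1×1.71² = 9.065 m²; P = 2y√(1+z²) = 2×1.71×3.257 = 11.14 m. Hydraulic radius R = A/P = 9.065/11.14 = 0.8137 m. Q_A = (1/0.016)·9.065·0.8137^(2/3)·√0.006 = 38.25 m³/s.
Channel B: With bottom width b = 1.93 m and side slope z = 0.42: A = (b + zy)y = (1.93 + 0.42×2.88)×2.88 = 9.042 m²; P = b + 2y√(1+z²) = 1.93 + 2×2.88×1.085 = 8.177 m. Hydraulic radius R = A/P = 9.042/8.177 = 1.106 m. Q_B = (1/0.016)·9.042·1.106^(2/3)·√0.006 = 46.81 m³/s.
The larger discharge is 46.81 m³/s and the smaller is 38.25 m³/s; the ratio is 1.22.

1.22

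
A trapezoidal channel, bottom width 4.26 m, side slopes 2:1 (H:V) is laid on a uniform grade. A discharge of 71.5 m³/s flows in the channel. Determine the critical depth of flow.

At critical depth, Q² T / (g A³) = 1, i.e. A³/T = Q²/g = 71.5²/9.81 = 521.1.
Trying y = 2.62 m: A³/T = 1046 — over.
Trying y = 1.78 m: A³/T = 237 — short.
Trying y = 2.19 m: A³/T = 520.3 — close enough.

y_c = 2.19 m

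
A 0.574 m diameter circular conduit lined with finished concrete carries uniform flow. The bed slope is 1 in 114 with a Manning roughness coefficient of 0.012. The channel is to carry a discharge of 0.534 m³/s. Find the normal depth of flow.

Manning's equation rearranged: A R^(2/3) = nQ / (1·√S) = 0.012 × 0.534 / (√0.008772) = 0.06842.
At y = 0.534 m: A R^(2/3) = 0.07626 — high.
At y = 0.308 m: A R^(2/3) = 0.0399 — low.
At y = 0.453 m: A R^(2/3) = 0.06839 — ≈ 0.06842.

y_n = 0.453 m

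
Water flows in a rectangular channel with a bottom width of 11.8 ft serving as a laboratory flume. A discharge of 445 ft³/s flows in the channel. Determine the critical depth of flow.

For a rectangular channel, critical depth y_c = (q²/g)^(1/3) where q = Q/b = 445/11.8 = 37.71 ft²/s.
So y_c = (37.71²/32.2)^(1/3) = 3.53 ft.

y_c = 3.53 ft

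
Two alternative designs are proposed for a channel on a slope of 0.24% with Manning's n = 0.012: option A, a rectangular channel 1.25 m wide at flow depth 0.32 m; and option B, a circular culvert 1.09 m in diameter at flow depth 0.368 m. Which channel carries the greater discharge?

Channel A: Flow area A = b·y = 1.25 × 0.32 = 0.4 m². Wetted perimeter P = b + 2y = 1.25 + 2×0.32 = 1.89 m. Hydraulic radius R = A/P = 0.4/1.89 = 0.2116 m. Q_A = (1/0.012)·0.4·0.2116^(2/3)·√0.0024 = 0.5799 m³/s.
Channel B: For a circular section of diameter D = 1.09 m at depth y = 0.368 m, the central angle is θ = 2 arccos(1 − 2y/D) = 2.48 rad. Then A = (D²/8)(θ − sin θ) = 0.2771 m² and P = Dθ/2 = 1.352 m. Hydraulic radius R = A/P = 0.2771/1.352 = 0.205 m. Q_B = (1/0.012)·0.2771·0.205^(2/3)·√0.0024 = 0.3933 m³/s.
Q_A = 0.5799 m³/s vs Q_B = 0.3933 m³/s, so channel A carries more.

channel A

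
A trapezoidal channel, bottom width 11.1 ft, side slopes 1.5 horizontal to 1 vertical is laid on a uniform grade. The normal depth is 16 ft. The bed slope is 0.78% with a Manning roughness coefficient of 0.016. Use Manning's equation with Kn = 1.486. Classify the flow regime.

supercritical

With bottom width b = 11.1 ft and side slope z = 1.5: A = (b + zy)y = (11.1 + 1.5×16)×16 = 561.6 ft²; P = b + 2y√(1+z²) = 11.1 + 2×16×1.803 = 68.79 ft.
Hydraulic radius R = A/P = 561.6/68.79 = 8.164 ft.
V = (1.486/n) R^(2/3) √S = (1.486/0.016) × 8.164^(2/3) × √0.0078 = 33.26 ft/s. Hydraulic depth D_h = A/T = 561.6/59.1 = 9.503 ft.
Froude number Fr = V/√(g·D_h) = 33.26/√(32.2×9.503) = 1.9, which is greater than 1, so the flow is supercritical.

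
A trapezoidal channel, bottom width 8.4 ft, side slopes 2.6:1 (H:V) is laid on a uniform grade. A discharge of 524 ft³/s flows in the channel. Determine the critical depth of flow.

y_c = 3.49 ft

At critical depth, Q² T / (g A³) = 1, i.e. A³/T = Q²/g = 524²/32.2 = 8527.
Try y = 3.99 ft: A³/T = 14420 — over.
Try y = 3.49 ft: A³/T = 8543 — ≈ 8527.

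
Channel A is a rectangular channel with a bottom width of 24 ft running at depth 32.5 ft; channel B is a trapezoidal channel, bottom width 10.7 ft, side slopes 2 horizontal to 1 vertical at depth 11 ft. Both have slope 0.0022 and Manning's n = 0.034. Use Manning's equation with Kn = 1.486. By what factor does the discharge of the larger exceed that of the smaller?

Channel A: Flow area A = b·y = 24 × 32.5 = 780 ft². Wetted perimeter P = b + 2y = 24 + 2×32.5 = 89 ft. Hydraulic radius R = A/P = 780/89 = 8.764 ft. Q_A = (1.486/0.034)·780·8.764^(2/3)·√0.0022 = 6797 ft³/s.
Channel B: With bottom width b = 10.7 ft and side slope z = 2: A = (b + zy)y = (10.7 + 2×11)×11 = 359.7 ft²; P = b + 2y√(1+z²) = 10.7 + 2×11×2.236 = 59.89 ft. Hydraulic radius R = A/P = 359.7/59.89 = 6.006 ft. Q_B = (1.486/0.034)·359.7·6.006^(2/3)·√0.0022 = 2436 ft³/s.
The larger discharge is 6797 ft³/s and the smaller is 2436 ft³/s; the ratio is 2.79.

2.79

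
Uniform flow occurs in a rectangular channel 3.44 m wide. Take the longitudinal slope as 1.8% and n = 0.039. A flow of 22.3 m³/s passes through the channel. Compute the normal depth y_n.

Manning's equation rearranged: A R^(2/3) = nQ / (1·√S) = 0.039 × 22.3 / (√0.018) = 6.482.
Try y = 2.21 m: A R^(2/3) = 7.435 — too large.
Try y = 1.75 m: A R^(2/3) = 5.475 — too small.
Try y = 1.99 m: A R^(2/3) = 6.488 — ≈ 6.482.

y_n = 1.99 m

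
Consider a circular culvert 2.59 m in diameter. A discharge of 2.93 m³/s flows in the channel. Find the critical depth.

At critical depth, Q² T / (g A³) = 1, i.e. A³/T = Q²/g = 2.93²/9.81 = 0.8751.
At y = 0.536 m: A³/T = 0.2329 — short.
At y = 0.753 m: A³/T = 0.8762 — matches.

y_c = 0.753 m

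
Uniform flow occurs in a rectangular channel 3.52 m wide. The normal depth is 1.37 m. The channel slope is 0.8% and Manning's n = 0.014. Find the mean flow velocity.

Flow area A = b·y = 3.52 × 1.37 = 4.822 m². Wetted perimeter P = b + 2y = 3.52 + 2×1.37 = 6.26 m.
Hydraulic radius R = A/P = 4.822/6.26 = 0.7704 m.
From Manning's equation, V = (1/n) R^(2/3) S^(1/2) = (1/0.014) × 0.7704^(2/3) × 0.008^(1/2) = 5.37 m/s.

V = 5.37 m/s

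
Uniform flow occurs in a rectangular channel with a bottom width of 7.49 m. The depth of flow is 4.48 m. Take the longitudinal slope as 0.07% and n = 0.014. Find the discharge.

Flow area A = b·y = 7.49 × 4.48 = 33.56 m². Wetted perimeter P = b + 2y = 7.49 + 2×4.48 = 16.45 m.
Hydraulic radius R = A/P = 33.56/16.45 = 2.04 m.
Manning's equation: Q = (1/n) A R^(2/3) S^(1/2) = (1/0.014) × 33.56 × 2.04^(2/3) × 0.0007^(1/2) = 102 m³/s.

Q = 102 m³/s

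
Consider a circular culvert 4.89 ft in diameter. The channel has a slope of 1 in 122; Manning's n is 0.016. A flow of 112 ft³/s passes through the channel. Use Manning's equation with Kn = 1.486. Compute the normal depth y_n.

y_n = 2.79 ft

Manning's equation rearranged: A R^(2/3) = nQ / (1.486·√S) = 0.016 × 112 / (1.486 × √0.008197) = 13.32.
At y = 3.02 ft: A R^(2/3) = 15.07 — too large.
At y = 2.23 ft: A R^(2/3) = 9.156 — too small.
At y = 2.79 ft: A R^(2/3) = 13.34 — close enough.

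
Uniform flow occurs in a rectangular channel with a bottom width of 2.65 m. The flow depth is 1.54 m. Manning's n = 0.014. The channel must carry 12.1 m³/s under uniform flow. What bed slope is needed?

S = 0.00271

Flow area A = b·y = 2.65 × 1.54 = 4.081 m². Wetted perimeter P = b + 2y = 2.65 + 2×1.54 = 5.73 m.
Hydraulic radius R = A/P = 4.081/5.73 = 0.7122 m.
From Manning's equation, S = [nQ / (1 A R^(2/3))]² = [0.014 × 12.1 / (1 × 4.081 × 0.7122^(2/3))]² = 0.00271.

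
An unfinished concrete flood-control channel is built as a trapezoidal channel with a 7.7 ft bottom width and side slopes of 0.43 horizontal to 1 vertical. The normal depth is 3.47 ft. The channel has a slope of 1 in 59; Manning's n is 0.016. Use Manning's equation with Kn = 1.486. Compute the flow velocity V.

With bottom width b = 7.7 ft and side slope z = 0.43: A = (b + zy)y = (7.7 + 0.43×3.47)×3.47 = 31.9 ft²; P = b + 2y√(1+z²) = 7.7 + 2×3.47×1.089 = 15.25 ft.
Hydraulic radius R = A/P = 31.9/15.25 = 2.091 ft.
From Manning's equation, V = (1.486/n) R^(2/3) S^(1/2) = (1.486/0.016) × 2.091^(2/3) × 0.01695^(1/2) = 19.8 ft/s.

V = 19.8 ft/s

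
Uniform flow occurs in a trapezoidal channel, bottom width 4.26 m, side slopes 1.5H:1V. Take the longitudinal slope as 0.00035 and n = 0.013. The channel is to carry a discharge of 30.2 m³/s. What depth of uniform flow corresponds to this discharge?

y_n = 2.23 m

Manning's equation rearranged: A R^(2/3) = nQ / (1·√S) = 0.013 × 30.2 / (√0.00035) = 20.99.
Trying y = 2.48 m: A R^(2/3) = 25.92 — over.
Trying y = 2.23 m: A R^(2/3) = 21.01 — close enough.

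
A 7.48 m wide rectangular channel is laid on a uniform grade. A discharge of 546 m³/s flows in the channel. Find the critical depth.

y_c = 8.16 m

For a rectangular channel, critical depth y_c = (q²/g)^(1/3) where q = Q/b = 546/7.48 = 72.99 m²/s.
So y_c = (72.99²/9.81)^(1/3) = 8.16 m.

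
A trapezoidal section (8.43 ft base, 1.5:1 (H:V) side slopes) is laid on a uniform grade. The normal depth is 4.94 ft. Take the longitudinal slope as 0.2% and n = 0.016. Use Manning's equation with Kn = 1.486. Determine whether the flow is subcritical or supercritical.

With bottom width b = 8.43 ft and side slope z = 1.5: A = (b + zy)y = (8.43 + 1.5×4.94)×4.94 = 78.25 ft²; P = b + 2y√(1+z²) = 8.43 + 2×4.94×1.803 = 26.24 ft.
Hydraulic radius R = A/P = 78.25/26.24 = 2.982 ft.
V = (1.486/n) R^(2/3) √S = (1.486/0.016) × 2.982^(2/3) × √0.002 = 8.605 ft/s. Hydraulic depth D_h = A/T = 78.25/23.25 = 3.366 ft.
Froude number Fr = V/√(g·D_h) = 8.605/√(32.2×3.366) = 0.827, which is less than 1, so the flow is subcritical.

subcritical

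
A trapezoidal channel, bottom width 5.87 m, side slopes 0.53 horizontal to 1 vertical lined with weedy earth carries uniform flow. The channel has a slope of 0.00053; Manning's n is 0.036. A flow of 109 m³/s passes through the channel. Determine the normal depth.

Manning's equation rearranged: A R^(2/3) = nQ / (1·√S) = 0.036 × 109 / (√0.00053) = 170.4.
Try y = 9.02 m: A R^(2/3) = 227.9 — high.
Try y = 5.99 m: A R^(2/3) = 107.3 — low.
Try y = 7.72 m: A R^(2/3) = 170.3 — matches.

y_n = 7.72 m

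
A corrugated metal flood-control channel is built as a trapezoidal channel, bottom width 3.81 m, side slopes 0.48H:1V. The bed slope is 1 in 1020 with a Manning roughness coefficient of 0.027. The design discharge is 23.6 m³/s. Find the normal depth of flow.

Manning's equation rearranged: A R^(2/3) = nQ / (1·√S) = 0.027 × 23.6 / (√0.0009804) = 20.35.
Trying y = 2.25 m: A R^(2/3) = 12.77 — low.
Trying y = 3.41 m: A R^(2/3) = 25.75 — high.
Trying y = 2.97 m: A R^(2/3) = 20.33 — matches.

y_n = 2.97 m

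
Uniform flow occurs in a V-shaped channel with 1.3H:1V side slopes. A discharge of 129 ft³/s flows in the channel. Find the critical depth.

y_c = 3.61 ft

At critical depth, Q² T / (g A³) = 1, i.e. A³/T = Q²/g = 129²/32.2 = 516.8.
At y = 4.46 ft: A³/T = 1491 — over.
At y = 2.49 ft: A³/T = 80.88 — short.
At y = 3.61 ft: A³/T = 518.1 — matches.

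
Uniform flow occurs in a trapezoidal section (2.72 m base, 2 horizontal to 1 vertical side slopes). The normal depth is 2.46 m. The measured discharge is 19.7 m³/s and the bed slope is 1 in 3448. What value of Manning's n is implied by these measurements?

n = 0.02

With bottom width b = 2.72 m and side slope z = 2: A = (b + zy)y = (2.72 + 2×2.46)×2.46 = 18.79 m²; P = b + 2y√(1+z²) = 2.72 + 2×2.46×2.236 = 13.72 m.
Hydraulic radius R = A/P = 18.79/13.72 = 1.37 m.
Rearranging Manning's equation: n = (1/Q) A R^(2/3) S^(1/2) = (1/19.7) × 18.79 × 1.37^(2/3) × √0.00029 = 0.02.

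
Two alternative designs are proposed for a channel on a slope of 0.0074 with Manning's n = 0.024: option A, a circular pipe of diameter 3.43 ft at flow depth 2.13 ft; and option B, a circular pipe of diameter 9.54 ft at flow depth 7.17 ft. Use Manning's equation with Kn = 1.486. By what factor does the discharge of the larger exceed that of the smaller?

Channel A: For a circular section of diameter D = 3.43 ft at depth y = 2.13 ft, the central angle is θ = 2 arccos(1 − 2y/D) = 3.63 rad. Then A = (D²/8)(θ − sin θ) = 6.029 ft² and P = Dθ/2 = 6.226 ft. Hydraulic radius R = A/P = 6.029/6.226 = 0.9684 ft. Q_A = (1.486/0.024)·6.029·0.9684^(2/3)·√0.0074 = 31.43 ft³/s.
Channel B: For a circular section of diameter D = 9.54 ft at depth y = 7.17 ft, the central angle is θ = 2 arccos(1 − 2y/D) = 4.196 rad. Then A = (D²/8)(θ − sin θ) = 57.63 ft² and P = Dθ/2 = 20.02 ft. Hydraulic radius R = A/P = 57.63/20.02 = 2.879 ft. Q_B = (1.486/0.024)·57.63·2.879^(2/3)·√0.0074 = 621.2 ft³/s.
The larger discharge is 621.2 ft³/s and the smaller is 31.43 ft³/s; the ratio is 19.8.

19.8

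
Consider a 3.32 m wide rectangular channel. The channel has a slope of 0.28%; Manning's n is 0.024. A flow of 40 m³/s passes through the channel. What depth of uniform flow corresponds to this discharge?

y_n = 4.76 m

Manning's equation rearranged: A R^(2/3) = nQ / (1·√S) = 0.024 × 40 / (√0.0028) = 18.14.
At y = 5.87 m: A R^(2/3) = 23.14 — too large.
At y = 4.76 m: A R^(2/3) = 18.15 — matches.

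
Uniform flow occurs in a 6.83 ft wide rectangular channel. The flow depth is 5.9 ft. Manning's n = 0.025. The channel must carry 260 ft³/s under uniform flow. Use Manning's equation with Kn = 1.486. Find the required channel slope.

S = 0.00421

Flow area A = b·y = 6.83 × 5.9 = 40.3 ft². Wetted perimeter P = b + 2y = 6.83 + 2×5.9 = 18.63 ft.
Hydraulic radius R = A/P = 40.3/18.63 = 2.163 ft.
From Manning's equation, S = [nQ / (1.486 A R^(2/3))]² = [0.025 × 260 / (1.486 × 40.3 × 2.163^(2/3))]² = 0.00421.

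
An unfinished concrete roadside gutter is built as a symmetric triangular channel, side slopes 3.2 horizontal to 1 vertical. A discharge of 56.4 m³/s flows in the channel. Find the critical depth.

At critical depth, Q² T / (g A³) = 1, i.e. A³/T = Q²/g = 56.4²/9.81 = 324.3.
Trying y = 2.75 m: A³/T = 805.3 — over.
Trying y = 2.06 m: A³/T = 189.9 — short.
Trying y = 2.29 m: A³/T = 322.4 — matches.

y_c = 2.29 m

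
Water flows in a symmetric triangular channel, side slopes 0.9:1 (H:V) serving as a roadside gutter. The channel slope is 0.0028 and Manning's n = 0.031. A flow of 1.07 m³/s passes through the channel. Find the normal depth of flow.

Manning's equation rearranged: A R^(2/3) = nQ / (1·√S) = 0.031 × 1.07 / (√0.0028) = 0.6269.
At y = 0.791 m: A R^(2/3) = 0.2321 — too small.
At y = 1.34 m: A R^(2/3) = 0.9465 — too large.
At y = 1.15 m: A R^(2/3) = 0.6295 — close enough.

y_n = 1.15 m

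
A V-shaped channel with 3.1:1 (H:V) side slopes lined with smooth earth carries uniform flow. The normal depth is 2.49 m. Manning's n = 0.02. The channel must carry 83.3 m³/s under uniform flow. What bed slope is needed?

S = 0.00599

For a triangular section with side slope z = 3.1: A = zy² = 3.1×2.49² = 19.22 m²; P = 2y√(1+z²) = 2×2.49×3.257 = 16.22 m.
Hydraulic radius R = A/P = 19.22/16.22 = 1.185 m.
From Manning's equation, S = [nQ / (1 A R^(2/3))]² = [0.02 × 83.3 / (1 × 19.22 × 1.185^(2/3))]² = 0.00599.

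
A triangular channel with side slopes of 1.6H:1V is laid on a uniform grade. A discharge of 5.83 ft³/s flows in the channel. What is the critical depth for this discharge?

At critical depth, Q² T / (g A³) = 1, i.e. A³/T = Q²/g = 5.83²/32.2 = 1.056.
Try y = 0.808 ft: A³/T = 0.4408 — short.
Try y = 1.18 ft: A³/T = 2.928 — over.
Try y = 0.962 ft: A³/T = 1.055 — matches.

y_c = 0.962 ft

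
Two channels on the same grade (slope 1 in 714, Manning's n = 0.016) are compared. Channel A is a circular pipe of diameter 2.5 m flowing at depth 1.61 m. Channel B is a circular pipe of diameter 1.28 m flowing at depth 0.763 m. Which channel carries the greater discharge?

channel A

Channel A: For a circular section of diameter D = 2.5 m at depth y = 1.61 m, the central angle is θ = 2 arccos(1 − 2y/D) = 3.726 rad. Then A = (D²/8)(θ − sin θ) = 3.342 m² and P = Dθ/2 = 4.657 m. Hydraulic radius R = A/P = 3.342/4.657 = 0.7175 m. Q_A = (1/0.016)·3.342·0.7175^(2/3)·√0.001401 = 6.265 m³/s.
Channel B: For a circular section of diameter D = 1.28 m at depth y = 0.763 m, the central angle is θ = 2 arccos(1 − 2y/D) = 3.528 rad. Then A = (D²/8)(θ − sin θ) = 0.7999 m² and P = Dθ/2 = 2.258 m. Hydraulic radius R = A/P = 0.7999/2.258 = 0.3542 m. Q_B = (1/0.016)·0.7999·0.3542^(2/3)·√0.001401 = 0.9366 m³/s.
Q_A = 6.265 m³/s vs Q_B = 0.9366 m³/s, so channel A carries more.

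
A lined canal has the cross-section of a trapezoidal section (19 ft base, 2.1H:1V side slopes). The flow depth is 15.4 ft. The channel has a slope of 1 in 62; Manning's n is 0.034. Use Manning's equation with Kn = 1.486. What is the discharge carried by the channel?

With bottom width b = 19 ft and side slope z = 2.1: A = (b + zy)y = (19 + 2.1×15.4)×15.4 = 790.6 ft²; P = b + 2y√(1+z²) = 19 + 2×15.4×2.326 = 90.64 ft.
Hydraulic radius R = A/P = 790.6/90.64 = 8.723 ft.
Manning's equation: Q = (1.486/n) A R^(2/3) S^(1/2) = (1.486/0.034) × 790.6 × 8.723^(2/3) × 0.01613^(1/2) = 18600 ft³/s.

Q = 18600 ft³/s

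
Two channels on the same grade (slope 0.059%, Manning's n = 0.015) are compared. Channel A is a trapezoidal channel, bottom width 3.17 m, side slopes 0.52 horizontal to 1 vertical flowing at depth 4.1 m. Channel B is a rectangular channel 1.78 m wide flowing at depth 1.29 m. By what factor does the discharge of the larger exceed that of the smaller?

21.1

Channel A: With bottom width b = 3.17 m and side slope z = 0.52: A = (b + zy)y = (3.17 + 0.52×4.1)×4.1 = 21.74 m²; P = b + 2y√(1+z²) = 3.17 + 2×4.1×1.127 = 12.41 m. Hydraulic radius R = A/P = 21.74/12.41 = 1.751 m. Q_A = (1/0.015)·21.74·1.751^(2/3)·√0.00059 = 51.15 m³/s.
Channel B: Flow area A = b·y = 1.78 × 1.29 = 2.296 m². Wetted perimeter P = b + 2y = 1.78 + 2×1.29 = 4.36 m. Hydraulic radius R = A/P = 2.296/4.36 = 0.5267 m. Q_B = (1/0.015)·2.296·0.5267^(2/3)·√0.00059 = 2.425 m³/s.
The larger discharge is 51.15 m³/s and the smaller is 2.425 m³/s; the ratio is 21.1.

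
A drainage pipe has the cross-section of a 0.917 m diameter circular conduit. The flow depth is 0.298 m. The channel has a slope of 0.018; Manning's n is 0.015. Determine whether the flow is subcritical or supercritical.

supercritical

For a circular section of diameter D = 0.917 m at depth y = 0.298 m, the central angle is θ = 2 arccos(1 − 2y/D) = 2.426 rad. Then A = (D²/8)(θ − sin θ) = 0.1861 m² and P = Dθ/2 = 1.112 m.
Hydraulic radius R = A/P = 0.1861/1.112 = 0.1673 m.
V = (1/n) R^(2/3) √S = (1/0.015) × 0.1673^(2/3) × √0.018 = 2.716 m/s. Hydraulic depth D_h = A/T = 0.1861/0.859 = 0.2167 m.
Froude number Fr = V/√(g·D_h) = 2.716/√(9.81×0.2167) = 1.86, which is greater than 1, so the flow is supercritical.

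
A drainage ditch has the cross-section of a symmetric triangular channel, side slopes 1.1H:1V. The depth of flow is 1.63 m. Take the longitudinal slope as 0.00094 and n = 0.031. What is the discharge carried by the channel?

For a triangular section with side slope z = 1.1: A = zy² = 1.1×1.63² = 2.923 m²; P = 2y√(1+z²) = 2×1.63×1.487 = 4.846 m.
Hydraulic radius R = A/P = 2.923/4.846 = 0.6031 m.
Manning's equation: Q = (1/n) A R^(2/3) S^(1/2) = (1/0.031) × 2.923 × 0.6031^(2/3) × 0.00094^(1/2) = 2.06 m³/s.

Q = 2.06 m³/s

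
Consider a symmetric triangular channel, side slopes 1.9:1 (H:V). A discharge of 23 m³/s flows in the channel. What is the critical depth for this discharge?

At critical depth, Q² T / (g A³) = 1, i.e. A³/T = Q²/g = 23²/9.81 = 53.92.
Trying y = 1.47 m: A³/T = 12.39 — too small.
Trying y = 2.4 m: A³/T = 143.7 — too large.
Trying y = 1.97 m: A³/T = 53.56 — ≈ 53.92.

y_c = 1.97 m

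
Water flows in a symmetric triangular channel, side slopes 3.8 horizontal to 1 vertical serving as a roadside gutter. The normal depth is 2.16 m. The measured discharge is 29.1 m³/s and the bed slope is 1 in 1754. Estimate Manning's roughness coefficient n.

For a triangular section with side slope z = 3.8: A = zy² = 3.8×2.16² = 17.73 m²; P = 2y√(1+z²) = 2×2.16×3.929 = 16.97 m.
Hydraulic radius R = A/P = 17.73/16.97 = 1.044 m.
Rearranging Manning's equation: n = (1/Q) A R^(2/3) S^(1/2) = (1/29.1) × 17.73 × 1.044^(2/3) × √0.0005701 = 0.015.

n = 0.015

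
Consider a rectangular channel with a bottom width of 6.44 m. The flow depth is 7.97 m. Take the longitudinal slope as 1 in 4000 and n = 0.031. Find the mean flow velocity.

V = 0.887 m/s

Flow area A = b·y = 6.44 × 7.97 = 51.33 m². Wetted perimeter P = b + 2y = 6.44 + 2×7.97 = 22.38 m.
Hydraulic radius R = A/P = 51.33/22.38 = 2.293 m.
From Manning's equation, V = (1/n) R^(2/3) S^(1/2) = (1/0.031) × 2.293^(2/3) × 0.00025^(1/2) = 0.887 m/s.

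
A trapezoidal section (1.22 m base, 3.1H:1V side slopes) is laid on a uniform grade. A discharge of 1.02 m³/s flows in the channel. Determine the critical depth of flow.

At critical depth, Q² T / (g A³) = 1, i.e. A³/T = Q²/g = 1.02²/9.81 = 0.1061.
Try y = 0.242 m: A³/T = 0.03984 — low.
Try y = 0.386 m: A³/T = 0.2246 — high.
Try y = 0.316 m: A³/T = 0.1056 — ≈ 0.1061.

y_c = 0.316 m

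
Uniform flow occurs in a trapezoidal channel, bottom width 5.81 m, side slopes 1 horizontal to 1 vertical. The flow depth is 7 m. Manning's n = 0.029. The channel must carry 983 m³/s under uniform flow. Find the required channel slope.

S = 0.019

With bottom width b = 5.81 m and side slope z = 1: A = (b + zy)y = (5.81 + 1×7)×7 = 89.67 m²; P = b + 2y√(1+z²) = 5.81 + 2×7×1.414 = 25.61 m.
Hydraulic radius R = A/P = 89.67/25.61 = 3.502 m.
From Manning's equation, S = [nQ / (1 A R^(2/3))]² = [0.029 × 983 / (1 × 89.67 × 3.502^(2/3))]² = 0.019.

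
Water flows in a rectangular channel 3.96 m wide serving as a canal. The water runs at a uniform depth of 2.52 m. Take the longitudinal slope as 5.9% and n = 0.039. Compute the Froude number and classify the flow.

Flow area A = b·y = 3.96 × 2.52 = 9.979 m². Wetted perimeter P = b + 2y = 3.96 + 2×2.52 = 9 m.
Hydraulic radius R = A/P = 9.979/9 = 1.109 m.
V = (1/n) R^(2/3) √S = (1/0.039) × 1.109^(2/3) × √0.059 = 6.672 m/s. Hydraulic depth D_h = A/T = 9.979/3.96 = 2.52 m.
Froude number Fr = V/√(g·D_h) = 6.672/√(9.81×2.52) = 1.34, which is greater than 1, so the flow is supercritical.

supercritical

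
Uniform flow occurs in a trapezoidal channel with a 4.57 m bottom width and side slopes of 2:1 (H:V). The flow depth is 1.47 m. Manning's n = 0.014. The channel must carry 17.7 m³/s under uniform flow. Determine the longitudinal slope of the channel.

S = 0.00051

With bottom width b = 4.57 m and side slope z = 2: A = (b + zy)y = (4.57 + 2×1.47)×1.47 = 11.04 m²; P = b + 2y√(1+z²) = 4.57 + 2×1.47×2.236 = 11.14 m.
Hydraulic radius R = A/P = 11.04/11.14 = 0.9906 m.
From Manning's equation, S = [nQ / (1 A R^(2/3))]² = [0.014 × 17.7 / (1 × 11.04 × 0.9906^(2/3))]² = 0.00051.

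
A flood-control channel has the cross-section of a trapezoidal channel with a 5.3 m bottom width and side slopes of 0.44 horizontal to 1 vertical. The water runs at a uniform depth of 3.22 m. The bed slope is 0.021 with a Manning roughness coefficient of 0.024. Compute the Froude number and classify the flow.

supercritical

With bottom width b = 5.3 m and side slope z = 0.44: A = (b + zy)y = (5.3 + 0.44×3.22)×3.22 = 21.63 m²; P = b + 2y√(1+z²) = 5.3 + 2×3.22×1.093 = 12.34 m.
Hydraulic radius R = A/P = 21.63/12.34 = 1.753 m.
V = (1/n) R^(2/3) √S = (1/0.024) × 1.753^(2/3) × √0.021 = 8.779 m/s. Hydraulic depth D_h = A/T = 21.63/8.134 = 2.659 m.
Froude number Fr = V/√(g·D_h) = 8.779/√(9.81×2.659) = 1.72, which is greater than 1, so the flow is supercritical.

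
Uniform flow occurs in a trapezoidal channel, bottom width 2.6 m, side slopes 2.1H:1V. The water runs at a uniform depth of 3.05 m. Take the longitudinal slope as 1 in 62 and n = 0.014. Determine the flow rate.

With bottom width b = 2.6 m and side slope z = 2.1: A = (b + zy)y = (2.6 + 2.1×3.05)×3.05 = 27.47 m²; P = b + 2y√(1+z²) = 2.6 + 2×3.05×2.326 = 16.79 m.
Hydraulic radius R = A/P = 27.47/16.79 = 1.636 m.
Manning's equation: Q = (1/n) A R^(2/3) S^(1/2) = (1/0.014) × 27.47 × 1.636^(2/3) × 0.01613^(1/2) = 346 m³/s.

Q = 346 m³/s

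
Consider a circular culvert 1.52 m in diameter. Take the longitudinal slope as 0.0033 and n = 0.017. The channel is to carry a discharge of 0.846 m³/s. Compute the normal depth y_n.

y_n = 0.532 m

Manning's equation rearranged: A R^(2/3) = nQ / (1·√S) = 0.017 × 0.846 / (√0.0033) = 0.2504.
Try y = 0.579 m: A R^(2/3) = 0.2932 — high.
Try y = 0.472 m: A R^(2/3) = 0.1993 — low.
Try y = 0.532 m: A R^(2/3) = 0.2503 — close enough.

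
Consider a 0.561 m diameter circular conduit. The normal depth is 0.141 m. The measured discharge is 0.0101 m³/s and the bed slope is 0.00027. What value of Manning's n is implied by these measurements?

For a circular section of diameter D = 0.561 m at depth y = 0.141 m, the central angle is θ = 2 arccos(1 − 2y/D) = 2.101 rad. Then A = (D²/8)(θ − sin θ) = 0.04869 m² and P = Dθ/2 = 0.5892 m.
Hydraulic radius R = A/P = 0.04869/0.5892 = 0.08263 m.
Rearranging Manning's equation: n = (1/Q) A R^(2/3) S^(1/2) = (1/0.0101) × 0.04869 × 0.08263^(2/3) × √0.00027 = 0.015.

n = 0.015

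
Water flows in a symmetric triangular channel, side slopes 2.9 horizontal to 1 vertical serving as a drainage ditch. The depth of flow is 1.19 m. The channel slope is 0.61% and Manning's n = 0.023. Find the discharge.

For a triangular section with side slope z = 2.9: A = zy² = 2.9×1.19² = 4.107 m²; P = 2y√(1+z²) = 2×1.19×3.068 = 7.301 m.
Hydraulic radius R = A/P = 4.107/7.301 = 0.5625 m.
Manning's equation: Q = (1/n) A R^(2/3) S^(1/2) = (1/0.023) × 4.107 × 0.5625^(2/3) × 0.0061^(1/2) = 9.5 m³/s.

Q = 9.5 m³/s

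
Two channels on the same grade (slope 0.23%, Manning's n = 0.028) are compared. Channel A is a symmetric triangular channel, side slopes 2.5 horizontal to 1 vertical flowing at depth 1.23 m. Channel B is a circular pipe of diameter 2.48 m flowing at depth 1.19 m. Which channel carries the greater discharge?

channel A

Channel A: For a triangular section with side slope z = 2.5: A = zy² = 2.5×1.23² = 3.782 m²; P = 2y√(1+z²) = 2×1.23×2.693 = 6.624 m. Hydraulic radius R = A/P = 3.782/6.624 = 0.571 m. Q_A = (1/0.028)·3.782·0.571^(2/3)·√0.0023 = 4.459 m³/s.
Channel B: For a circular section of diameter D = 2.48 m at depth y = 1.19 m, the central angle is θ = 2 arccos(1 − 2y/D) = 3.061 rad. Then A = (D²/8)(θ − sin θ) = 2.291 m² and P = Dθ/2 = 3.796 m. Hydraulic radius R = A/P = 2.291/3.796 = 0.6037 m. Q_B = (1/0.028)·2.291·0.6037^(2/3)·√0.0023 = 2.803 m³/s.
Q_A = 4.459 m³/s vs Q_B = 2.803 m³/s, so channel A carries more.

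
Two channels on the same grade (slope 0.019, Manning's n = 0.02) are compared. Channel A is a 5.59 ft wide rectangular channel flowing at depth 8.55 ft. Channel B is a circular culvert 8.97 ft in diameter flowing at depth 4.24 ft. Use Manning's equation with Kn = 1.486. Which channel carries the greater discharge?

channel A

Channel A: Flow area A = b·y = 5.59 × 8.55 = 47.79 ft². Wetted perimeter P = b + 2y = 5.59 + 2×8.55 = 22.69 ft. Hydraulic radius R = A/P = 47.79/22.69 = 2.106 ft. Q_A = (1.486/0.02)·47.79·2.106^(2/3)·√0.019 = 804.3 ft³/s.
Channel B: For a circular section of diameter D = 8.97 ft at depth y = 4.24 ft, the central angle is θ = 2 arccos(1 − 2y/D) = 3.032 rad. Then A = (D²/8)(θ − sin θ) = 29.4 ft² and P = Dθ/2 = 13.6 ft. Hydraulic radius R = A/P = 29.4/13.6 = 2.162 ft. Q_B = (1.486/0.02)·29.4·2.162^(2/3)·√0.019 = 503.4 ft³/s.
Q_A = 804.3 ft³/s vs Q_B = 503.4 ft³/s, so channel A carries more.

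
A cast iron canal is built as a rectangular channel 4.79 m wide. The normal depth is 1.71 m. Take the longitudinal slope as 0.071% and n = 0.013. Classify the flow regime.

Flow area A = b·y = 4.79 × 1.71 = 8.191 m². Wetted perimeter P = b + 2y = 4.79 + 2×1.71 = 8.21 m.
Hydraulic radius R = A/P = 8.191/8.21 = 0.9977 m.
V = (1/n) R^(2/3) √S = (1/0.013) × 0.9977^(2/3) × √0.00071 = 2.046 m/s. Hydraulic depth D_h = A/T = 8.191/4.79 = 1.71 m.
Froude number Fr = V/√(g·D_h) = 2.046/√(9.81×1.71) = 0.5, which is less than 1, so the flow is subcritical.

subcritical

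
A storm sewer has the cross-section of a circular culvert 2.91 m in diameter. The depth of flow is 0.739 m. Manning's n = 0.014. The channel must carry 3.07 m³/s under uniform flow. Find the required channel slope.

For a circular section of diameter D = 2.91 m at depth y = 0.739 m, the central angle is θ = 2 arccos(1 − 2y/D) = 2.113 rad. Then A = (D²/8)(θ − sin θ) = 1.329 m² and P = Dθ/2 = 3.074 m.
Hydraulic radius R = A/P = 1.329/3.074 = 0.4325 m.
From Manning's equation, S = [nQ / (1 A R^(2/3))]² = [0.014 × 3.07 / (1 × 1.329 × 0.4325^(2/3))]² = 0.0032.

S = 0.0032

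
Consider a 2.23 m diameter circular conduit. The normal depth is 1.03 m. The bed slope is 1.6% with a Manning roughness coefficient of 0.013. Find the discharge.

Q = 11.2 m³/s

For a circular section of diameter D = 2.23 m at depth y = 1.03 m, the central angle is θ = 2 arccos(1 − 2y/D) = 2.989 rad. Then A = (D²/8)(θ − sin θ) = 1.763 m² and P = Dθ/2 = 3.333 m.
Hydraulic radius R = A/P = 1.763/3.333 = 0.5291 m.
Manning's equation: Q = (1/n) A R^(2/3) S^(1/2) = (1/0.013) × 1.763 × 0.5291^(2/3) × 0.016^(1/2) = 11.2 m³/s.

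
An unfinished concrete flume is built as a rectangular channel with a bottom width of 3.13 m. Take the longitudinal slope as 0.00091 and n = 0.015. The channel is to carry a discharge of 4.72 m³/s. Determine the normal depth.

Manning's equation rearranged: A R^(2/3) = nQ / (1·√S) = 0.015 × 4.72 / (√0.00091) = 2.347.
At y = 0.823 m: A R^(2/3) = 1.707 — too small.
At y = 1.21 m: A R^(2/3) = 2.936 — too large.
At y = 1.03 m: A R^(2/3) = 2.347 — ≈ 2.347.

y_n = 1.03 m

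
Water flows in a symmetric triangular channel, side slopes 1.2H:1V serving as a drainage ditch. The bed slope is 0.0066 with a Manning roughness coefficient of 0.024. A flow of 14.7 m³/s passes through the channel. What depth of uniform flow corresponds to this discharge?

Manning's equation rearranged: A R^(2/3) = nQ / (1·√S) = 0.024 × 14.7 / (√0.0066) = 4.343.
At y = 1.77 m: A R^(2/3) = 2.907 — low.
At y = 2.06 m: A R^(2/3) = 4.356 — close enough.

y_n = 2.06 m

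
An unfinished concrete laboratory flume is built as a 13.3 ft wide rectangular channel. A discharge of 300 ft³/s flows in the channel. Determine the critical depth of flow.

For a rectangular channel, critical depth y_c = (q²/g)^(1/3) where q = Q/b = 300/13.3 = 22.56 ft²/s.
So y_c = (22.56²/32.2)^(1/3) = 2.51 ft.

y_c = 2.51 ft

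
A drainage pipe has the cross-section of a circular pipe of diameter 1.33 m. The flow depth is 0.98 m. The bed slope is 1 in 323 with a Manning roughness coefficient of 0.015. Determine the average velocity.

V = 2.01 m/s

For a circular section of diameter D = 1.33 m at depth y = 0.98 m, the central angle is θ = 2 arccos(1 − 2y/D) = 4.129 rad. Then A = (D²/8)(θ − sin θ) = 1.097 m² and P = Dθ/2 = 2.745 m.
Hydraulic radius R = A/P = 1.097/2.745 = 0.3997 m.
From Manning's equation, V = (1/n) R^(2/3) S^(1/2) = (1/0.015) × 0.3997^(2/3) × 0.003096^(1/2) = 2.01 m/s.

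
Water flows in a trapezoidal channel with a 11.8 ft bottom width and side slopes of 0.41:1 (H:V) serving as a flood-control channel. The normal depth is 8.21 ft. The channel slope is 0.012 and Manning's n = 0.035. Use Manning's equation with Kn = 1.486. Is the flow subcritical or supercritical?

With bottom width b = 11.8 ft and side slope z = 0.41: A = (b + zy)y = (11.8 + 0.41×8.21)×8.21 = 124.5 ft²; P = b + 2y√(1+z²) = 11.8 + 2×8.21×1.081 = 29.55 ft.
Hydraulic radius R = A/P = 124.5/29.55 = 4.214 ft.
V = (1.486/n) R^(2/3) √S = (1.486/0.035) × 4.214^(2/3) × √0.012 = 12.13 ft/s. Hydraulic depth D_h = A/T = 124.5/18.53 = 6.719 ft.
Froude number Fr = V/√(g·D_h) = 12.13/√(32.2×6.719) = 0.825, which is less than 1, so the flow is subcritical.

subcritical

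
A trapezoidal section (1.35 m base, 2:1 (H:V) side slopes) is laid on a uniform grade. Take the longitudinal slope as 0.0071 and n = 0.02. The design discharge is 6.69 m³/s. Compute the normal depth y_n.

y_n = 0.837 m

Manning's equation rearranged: A R^(2/3) = nQ / (1·√S) = 0.02 × 6.69 / (√0.0071) = 1.588.
Try y = 0.992 m: A R^(2/3) = 2.278 — high.
Try y = 0.645 m: A R^(2/3) = 0.9277 — low.
Try y = 0.837 m: A R^(2/3) = 1.588 — matches.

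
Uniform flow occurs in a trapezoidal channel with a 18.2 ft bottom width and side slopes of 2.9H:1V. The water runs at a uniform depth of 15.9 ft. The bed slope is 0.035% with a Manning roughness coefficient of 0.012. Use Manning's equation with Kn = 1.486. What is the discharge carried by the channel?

Q = 10100 ft³/s

With bottom width b = 18.2 ft and side slope z = 2.9: A = (b + zy)y = (18.2 + 2.9×15.9)×15.9 = 1023 ft²; P = b + 2y√(1+z²) = 18.2 + 2×15.9×3.068 = 115.7 ft.
Hydraulic radius R = A/P = 1023/115.7 = 8.834 ft.
Manning's equation: Q = (1.486/n) A R^(2/3) S^(1/2) = (1.486/0.012) × 1023 × 8.834^(2/3) × 0.00035^(1/2) = 10100 ft³/s.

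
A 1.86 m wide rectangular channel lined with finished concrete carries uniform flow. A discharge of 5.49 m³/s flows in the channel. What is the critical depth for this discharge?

y_c = 0.961 m

For a rectangular channel, critical depth y_c = (q²/g)^(1/3) where q = Q/b = 5.49/1.86 = 2.952 m²/s.
So y_c = (2.952²/9.81)^(1/3) = 0.961 m.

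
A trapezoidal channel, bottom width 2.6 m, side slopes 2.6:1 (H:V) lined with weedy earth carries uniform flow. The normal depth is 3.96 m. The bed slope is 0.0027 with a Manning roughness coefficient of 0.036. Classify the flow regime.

With bottom width b = 2.6 m and side slope z = 2.6: A = (b + zy)y = (2.6 + 2.6×3.96)×3.96 = 51.07 m²; P = b + 2y√(1+z²) = 2.6 + 2×3.96×2.786 = 24.66 m.
Hydraulic radius R = A/P = 51.07/24.66 = 2.071 m.
V = (1/n) R^(2/3) √S = (1/0.036) × 2.071^(2/3) × √0.0027 = 2.345 m/s. Hydraulic depth D_h = A/T = 51.07/23.19 = 2.202 m.
Froude number Fr = V/√(g·D_h) = 2.345/√(9.81×2.202) = 0.505, which is less than 1, so the flow is subcritical.

subcritical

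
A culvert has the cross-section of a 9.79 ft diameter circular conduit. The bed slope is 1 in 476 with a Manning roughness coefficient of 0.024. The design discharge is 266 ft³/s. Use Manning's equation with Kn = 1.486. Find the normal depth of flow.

y_n = 5.95 ft

Manning's equation rearranged: A R^(2/3) = nQ / (1.486·√S) = 0.024 × 266 / (1.486 × √0.002101) = 93.73.
At y = 4.6 ft: A R^(2/3) = 61.43 — low.
At y = 5.95 ft: A R^(2/3) = 93.66 — close enough.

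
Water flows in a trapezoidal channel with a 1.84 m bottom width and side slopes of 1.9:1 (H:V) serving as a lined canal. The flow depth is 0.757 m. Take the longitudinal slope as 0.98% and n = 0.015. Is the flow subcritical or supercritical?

supercritical

With bottom width b = 1.84 m and side slope z = 1.9: A = (b + zy)y = (1.84 + 1.9×0.757)×0.757 = 2.482 m²; P = b + 2y√(1+z²) = 1.84 + 2×0.757×2.147 = 5.091 m.
Hydraulic radius R = A/P = 2.482/5.091 = 0.4875 m.
V = (1/n) R^(2/3) √S = (1/0.015) × 0.4875^(2/3) × √0.0098 = 4.088 m/s. Hydraulic depth D_h = A/T = 2.482/4.717 = 0.5262 m.
Froude number Fr = V/√(g·D_h) = 4.088/√(9.81×0.5262) = 1.8, which is greater than 1, so the flow is supercritical.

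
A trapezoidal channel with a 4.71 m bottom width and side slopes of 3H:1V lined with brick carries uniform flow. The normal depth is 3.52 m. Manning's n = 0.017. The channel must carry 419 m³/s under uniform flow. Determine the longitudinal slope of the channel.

S = 0.007

With bottom width b = 4.71 m and side slope z = 3: A = (b + zy)y = (4.71 + 3×3.52)×3.52 = 53.75 m²; P = b + 2y√(1+z²) = 4.71 + 2×3.52×3.162 = 26.97 m.
Hydraulic radius R = A/P = 53.75/26.97 = 1.993 m.
From Manning's equation, S = [nQ / (1 A R^(2/3))]² = [0.017 × 419 / (1 × 53.75 × 1.993^(2/3))]² = 0.007.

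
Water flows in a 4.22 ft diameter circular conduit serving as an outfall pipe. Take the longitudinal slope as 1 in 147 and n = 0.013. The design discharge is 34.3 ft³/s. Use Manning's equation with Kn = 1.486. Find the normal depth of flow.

y_n = 1.44 ft

Manning's equation rearranged: A R^(2/3) = nQ / (1.486·√S) = 0.013 × 34.3 / (1.486 × √0.006803) = 3.638.
Trying y = 1.78 ft: A R^(2/3) = 5.379 — over.
Trying y = 1.18 ft: A R^(2/3) = 2.475 — short.
Trying y = 1.44 ft: A R^(2/3) = 3.633 — ≈ 3.638.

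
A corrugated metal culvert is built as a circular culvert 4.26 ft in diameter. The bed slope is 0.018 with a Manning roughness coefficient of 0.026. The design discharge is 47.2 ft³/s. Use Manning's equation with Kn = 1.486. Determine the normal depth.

Manning's equation rearranged: A R^(2/3) = nQ / (1.486·√S) = 0.026 × 47.2 / (1.486 × √0.018) = 6.155.
Trying y = 2.37 ft: A R^(2/3) = 8.869 — too large.
Trying y = 1.54 ft: A R^(2/3) = 4.153 — too small.
Trying y = 1.91 ft: A R^(2/3) = 6.151 — ≈ 6.155.

y_n = 1.91 ft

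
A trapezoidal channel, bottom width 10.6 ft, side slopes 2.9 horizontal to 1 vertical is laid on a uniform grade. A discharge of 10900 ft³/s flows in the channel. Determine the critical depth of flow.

y_c = 13.7 ft

At critical depth, Q² T / (g A³) = 1, i.e. A³/T = Q²/g = 10900²/32.2 = 3690000.
At y = 17.5 ft: A³/T = 11040000 — high.
At y = 9.43 ft: A³/T = 701800 — low.
At y = 13.7 ft: A³/T = 3640000 — ≈ 3690000.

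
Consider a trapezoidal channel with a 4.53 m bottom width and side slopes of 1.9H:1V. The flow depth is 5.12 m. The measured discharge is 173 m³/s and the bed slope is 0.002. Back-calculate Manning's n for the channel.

With bottom width b = 4.53 m and side slope z = 1.9: A = (b + zy)y = (4.53 + 1.9×5.12)×5.12 = 73 m²; P = b + 2y√(1+z²) = 4.53 + 2×5.12×2.147 = 26.52 m.
Hydraulic radius R = A/P = 73/26.52 = 2.753 m.
Rearranging Manning's equation: n = (1/Q) A R^(2/3) S^(1/2) = (1/173) × 73 × 2.753^(2/3) × √0.002 = 0.0371.

n = 0.0371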